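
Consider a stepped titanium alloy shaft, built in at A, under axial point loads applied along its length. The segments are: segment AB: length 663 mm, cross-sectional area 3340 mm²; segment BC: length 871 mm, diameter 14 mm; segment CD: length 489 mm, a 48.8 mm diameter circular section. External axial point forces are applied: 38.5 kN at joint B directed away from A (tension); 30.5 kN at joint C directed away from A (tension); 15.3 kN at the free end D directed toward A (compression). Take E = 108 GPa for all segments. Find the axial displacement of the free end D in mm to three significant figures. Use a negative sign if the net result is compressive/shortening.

Internal axial forces (sectioning from the free end, tension +): N_CD = -15.3 kN, N_BC = 15.2 kN, N_AB = 53.7 kN.
A_BC = 153.9 mm².
A_CD = 1870 mm².
δ_AB = 53700·663/(3340·108000) = 0.0987 mm
δ_BC = 15200·871/(153.9·108000) = 0.7963 mm
δ_CD = -15300·489/(1870·108000) = -0.03704 mm
δ = Σδ_i = 0.858 mm.

0.858 mm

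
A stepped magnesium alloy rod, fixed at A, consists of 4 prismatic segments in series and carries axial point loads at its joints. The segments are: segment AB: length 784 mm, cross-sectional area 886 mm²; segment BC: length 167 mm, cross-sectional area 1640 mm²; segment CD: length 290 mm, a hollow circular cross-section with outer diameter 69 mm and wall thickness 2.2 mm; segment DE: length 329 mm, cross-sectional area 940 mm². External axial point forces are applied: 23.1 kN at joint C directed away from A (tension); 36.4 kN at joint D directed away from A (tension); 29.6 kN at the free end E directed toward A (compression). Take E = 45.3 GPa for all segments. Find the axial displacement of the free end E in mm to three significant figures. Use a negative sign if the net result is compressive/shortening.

Internal axial forces (sectioning from the free end, tension +): N_DE = -29.6 kN, N_CD = 6.8 kN, N_BC = 29.9 kN, N_AB = 29.9 kN.
A_CD = 461.7 mm².
δ_AB = 29900·784/(886·45300) = 0.5841 mm
δ_BC = 29900·167/(1640·45300) = 0.06721 mm
δ_CD = 6800·290/(461.7·45300) = 0.09429 mm
δ_DE = -29600·329/(940·45300) = -0.2287 mm
δ = Σδ_i = 0.5169 mm.

0.517 mm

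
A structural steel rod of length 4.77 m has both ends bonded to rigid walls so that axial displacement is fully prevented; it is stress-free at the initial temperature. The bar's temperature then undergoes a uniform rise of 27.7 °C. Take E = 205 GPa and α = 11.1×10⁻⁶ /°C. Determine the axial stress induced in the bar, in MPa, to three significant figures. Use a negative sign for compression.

Free thermal expansion αLΔT = 11.1e-6 · 4770 · 27.7 = 1.467 mm.
The walls impose strain ε = −(1.467)/4770 = -3.0747e-04; σ = Eε = 205000 · -3.0747e-04 = -63.03 MPa.

-63.0 MPa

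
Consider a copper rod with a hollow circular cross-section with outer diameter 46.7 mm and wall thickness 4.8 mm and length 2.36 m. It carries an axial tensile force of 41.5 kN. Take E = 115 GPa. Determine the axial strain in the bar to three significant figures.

A = 631.8 mm².
σ = N/A = 65.68 MPa; ε = σ/E = 65.68/115000 = 5.711e-04.

5.71e-04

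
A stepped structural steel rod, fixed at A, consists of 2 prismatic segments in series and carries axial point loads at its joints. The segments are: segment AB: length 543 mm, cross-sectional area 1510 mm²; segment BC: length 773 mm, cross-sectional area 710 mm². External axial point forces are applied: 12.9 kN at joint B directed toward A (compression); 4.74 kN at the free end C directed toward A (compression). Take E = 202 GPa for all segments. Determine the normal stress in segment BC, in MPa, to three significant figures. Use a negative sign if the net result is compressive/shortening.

-6.68 MPa

Internal axial forces (sectioning from the free end, tension +): N_BC = -4.74 kN, N_AB = -17.64 kN.
σ_BC = N_BC/A_BC = -4740/710 = -6.676 MPa.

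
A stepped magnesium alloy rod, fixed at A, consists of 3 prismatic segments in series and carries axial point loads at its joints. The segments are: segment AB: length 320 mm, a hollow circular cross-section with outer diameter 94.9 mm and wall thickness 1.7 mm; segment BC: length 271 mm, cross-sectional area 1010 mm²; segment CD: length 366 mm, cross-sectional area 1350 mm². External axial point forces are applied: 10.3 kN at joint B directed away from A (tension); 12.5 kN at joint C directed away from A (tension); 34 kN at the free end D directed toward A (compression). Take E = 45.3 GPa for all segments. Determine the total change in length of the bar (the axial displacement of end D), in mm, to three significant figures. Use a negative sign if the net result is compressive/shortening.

Internal axial forces (sectioning from the free end, tension +): N_CD = -34 kN, N_BC = -21.5 kN, N_AB = -11.2 kN.
A_AB = 497.8 mm².
δ_AB = -11200·320/(497.8·45300) = -0.1589 mm
δ_BC = -21500·271/(1010·45300) = -0.1273 mm
δ_CD = -34000·366/(1350·45300) = -0.2035 mm
δ = Σδ_i = -0.4898 mm.

-0.490 mm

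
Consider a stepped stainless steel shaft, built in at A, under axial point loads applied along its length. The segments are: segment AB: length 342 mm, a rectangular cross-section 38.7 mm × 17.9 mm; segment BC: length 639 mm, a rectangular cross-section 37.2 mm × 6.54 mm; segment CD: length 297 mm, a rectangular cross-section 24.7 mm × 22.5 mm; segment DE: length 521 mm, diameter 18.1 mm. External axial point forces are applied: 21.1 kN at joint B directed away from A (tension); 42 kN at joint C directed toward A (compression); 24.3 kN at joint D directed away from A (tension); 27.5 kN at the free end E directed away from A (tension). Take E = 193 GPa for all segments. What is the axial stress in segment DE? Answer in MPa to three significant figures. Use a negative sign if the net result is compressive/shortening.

107 MPa

Internal axial forces (sectioning from the free end, tension +): N_DE = 27.5 kN, N_CD = 51.8 kN, N_BC = 9.8 kN, N_AB = 30.9 kN.
A_DE = 257.3 mm².
σ_DE = N_DE/A_DE = 27500/257.3 = 106.9 MPa.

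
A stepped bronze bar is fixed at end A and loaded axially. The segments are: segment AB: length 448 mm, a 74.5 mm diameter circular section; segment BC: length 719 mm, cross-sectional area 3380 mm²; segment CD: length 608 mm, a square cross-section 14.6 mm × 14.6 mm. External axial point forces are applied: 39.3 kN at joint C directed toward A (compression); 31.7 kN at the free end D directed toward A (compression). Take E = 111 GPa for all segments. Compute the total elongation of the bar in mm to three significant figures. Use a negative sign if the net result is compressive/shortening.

Internal axial forces (sectioning from the free end, tension +): N_CD = -31.7 kN, N_BC = -71 kN, N_AB = -71 kN.
A_AB = 4359 mm².
A_CD = 213.2 mm².
δ_AB = -71000·448/(4359·111000) = -0.06574 mm
δ_BC = -71000·719/(3380·111000) = -0.1361 mm
δ_CD = -31700·608/(213.2·111000) = -0.8146 mm
δ = Σδ_i = -1.016 mm.

-1.02 mm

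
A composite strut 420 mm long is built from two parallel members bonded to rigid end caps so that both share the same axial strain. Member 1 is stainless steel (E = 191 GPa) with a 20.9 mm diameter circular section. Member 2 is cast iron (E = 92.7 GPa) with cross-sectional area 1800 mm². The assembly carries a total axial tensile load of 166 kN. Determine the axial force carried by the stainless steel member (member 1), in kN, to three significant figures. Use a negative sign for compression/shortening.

46.8 kN

A_1 = 343.1 mm².
Equal strain + equilibrium ⇒ each member carries load in proportion to AE: A₁E₁ = 65530000 N, A₂E₂ = 166900000 N, ΣAE = 232400000 N.
F₁ = P·A₁E₁/ΣAE = 166000·65530000/232400000 = 46810 N.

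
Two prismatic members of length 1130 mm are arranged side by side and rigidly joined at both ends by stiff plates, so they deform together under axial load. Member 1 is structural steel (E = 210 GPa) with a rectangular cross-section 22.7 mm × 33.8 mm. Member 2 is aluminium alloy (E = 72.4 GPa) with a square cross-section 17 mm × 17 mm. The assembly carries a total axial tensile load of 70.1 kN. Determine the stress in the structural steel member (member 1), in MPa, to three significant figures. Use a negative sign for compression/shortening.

A_1 = 767.3 mm².
A_2 = 289 mm².
Equal strain + equilibrium ⇒ each member carries load in proportion to AE: A₁E₁ = 161100000 N, A₂E₂ = 20920000 N, ΣAE = 182000000 N.
σ₁ = P·E₁/ΣAE = 70100·210000/182000000 = 80.86 MPa.

80.9 MPa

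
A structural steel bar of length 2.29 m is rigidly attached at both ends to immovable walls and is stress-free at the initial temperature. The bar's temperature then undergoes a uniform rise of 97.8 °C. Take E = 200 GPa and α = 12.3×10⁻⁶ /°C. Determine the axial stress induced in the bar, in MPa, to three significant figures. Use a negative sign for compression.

-241 MPa

Free thermal expansion αLΔT = 12.3e-6 · 2290 · 97.8 = 2.755 mm.
The walls impose strain ε = −(2.755)/2290 = -1.2029e-03; σ = Eε = 200000 · -1.2029e-03 = -240.6 MPa.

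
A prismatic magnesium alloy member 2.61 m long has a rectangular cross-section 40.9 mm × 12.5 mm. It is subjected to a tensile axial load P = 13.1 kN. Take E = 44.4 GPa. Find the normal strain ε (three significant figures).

A = 511.2 mm².
σ = N/A = 25.62 MPa; ε = σ/E = 25.62/44400 = 5.771e-04.

5.77e-04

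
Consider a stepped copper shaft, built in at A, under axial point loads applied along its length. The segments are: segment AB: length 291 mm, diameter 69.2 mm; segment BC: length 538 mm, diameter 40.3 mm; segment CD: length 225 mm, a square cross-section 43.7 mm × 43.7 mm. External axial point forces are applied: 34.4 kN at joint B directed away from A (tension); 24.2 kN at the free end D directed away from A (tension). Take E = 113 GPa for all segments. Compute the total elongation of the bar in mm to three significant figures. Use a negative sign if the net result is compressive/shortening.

0.156 mm

Internal axial forces (sectioning from the free end, tension +): N_CD = 24.2 kN, N_BC = 24.2 kN, N_AB = 58.6 kN.
A_AB = 3761 mm².
A_BC = 1276 mm².
A_CD = 1910 mm².
δ_AB = 58600·291/(3761·113000) = 0.04012 mm
δ_BC = 24200·538/(1276·113000) = 0.09033 mm
δ_CD = 24200·225/(1910·113000) = 0.02523 mm
δ = Σδ_i = 0.1557 mm.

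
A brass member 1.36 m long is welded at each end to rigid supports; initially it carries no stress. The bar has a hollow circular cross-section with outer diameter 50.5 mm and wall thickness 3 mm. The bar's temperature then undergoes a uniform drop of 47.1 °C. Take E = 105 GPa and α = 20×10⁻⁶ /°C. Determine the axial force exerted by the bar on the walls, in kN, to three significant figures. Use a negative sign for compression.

44.3 kN

Free thermal expansion αLΔT = 20e-6 · 1360 · -47.1 = -1.281 mm.
The walls impose strain ε = −(-1.281)/1360 = 9.4200e-04; σ = Eε = 105000 · 9.4200e-04 = 98.91 MPa.
Wall reaction R = σ·A = 98.91·447.7 = 44280 N = 44.28 kN.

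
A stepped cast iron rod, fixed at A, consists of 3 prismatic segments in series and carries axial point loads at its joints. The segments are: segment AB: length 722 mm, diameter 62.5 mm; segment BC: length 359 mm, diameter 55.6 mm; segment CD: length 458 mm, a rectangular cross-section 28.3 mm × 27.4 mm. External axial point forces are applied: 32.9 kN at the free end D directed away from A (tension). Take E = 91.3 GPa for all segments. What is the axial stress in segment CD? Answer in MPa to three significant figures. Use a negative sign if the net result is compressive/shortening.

Internal axial forces (sectioning from the free end, tension +): N_CD = 32.9 kN, N_BC = 32.9 kN, N_AB = 32.9 kN.
A_CD = 775.4 mm².
σ_CD = N_CD/A_CD = 32900/775.4 = 42.43 MPa.

42.4 MPa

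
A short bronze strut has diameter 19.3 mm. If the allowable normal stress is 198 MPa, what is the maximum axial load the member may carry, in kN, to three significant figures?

A = 292.6 mm².
P_max = σ_allow · A = 198 · 292.6 = 57930 N = 57.93 kN.

57.9 kN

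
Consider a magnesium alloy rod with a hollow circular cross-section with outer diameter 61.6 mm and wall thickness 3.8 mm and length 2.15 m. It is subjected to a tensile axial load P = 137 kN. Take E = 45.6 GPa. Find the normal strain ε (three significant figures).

0.00435

A = 690 mm².
σ = N/A = 198.5 MPa; ε = σ/E = 198.5/45600 = 4.354e-03.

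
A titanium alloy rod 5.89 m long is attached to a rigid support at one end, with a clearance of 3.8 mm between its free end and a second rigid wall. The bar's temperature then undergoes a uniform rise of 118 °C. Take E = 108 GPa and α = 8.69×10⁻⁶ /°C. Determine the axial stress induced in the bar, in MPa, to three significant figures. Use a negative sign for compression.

-41.1 MPa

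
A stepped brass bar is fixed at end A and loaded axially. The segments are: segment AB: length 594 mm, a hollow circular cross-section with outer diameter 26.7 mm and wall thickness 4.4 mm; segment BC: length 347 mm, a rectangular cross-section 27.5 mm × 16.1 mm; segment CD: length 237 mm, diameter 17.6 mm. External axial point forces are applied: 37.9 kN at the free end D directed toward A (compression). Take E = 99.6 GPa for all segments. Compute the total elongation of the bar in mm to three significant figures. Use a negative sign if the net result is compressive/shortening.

Internal axial forces (sectioning from the free end, tension +): N_CD = -37.9 kN, N_BC = -37.9 kN, N_AB = -37.9 kN.
A_AB = 308.3 mm².
A_BC = 442.8 mm².
A_CD = 243.3 mm².
δ_AB = -37900·594/(308.3·99600) = -0.7333 mm
δ_BC = -37900·347/(442.8·99600) = -0.2982 mm
δ_CD = -37900·237/(243.3·99600) = -0.3707 mm
δ = Σδ_i = -1.402 mm.

-1.40 mm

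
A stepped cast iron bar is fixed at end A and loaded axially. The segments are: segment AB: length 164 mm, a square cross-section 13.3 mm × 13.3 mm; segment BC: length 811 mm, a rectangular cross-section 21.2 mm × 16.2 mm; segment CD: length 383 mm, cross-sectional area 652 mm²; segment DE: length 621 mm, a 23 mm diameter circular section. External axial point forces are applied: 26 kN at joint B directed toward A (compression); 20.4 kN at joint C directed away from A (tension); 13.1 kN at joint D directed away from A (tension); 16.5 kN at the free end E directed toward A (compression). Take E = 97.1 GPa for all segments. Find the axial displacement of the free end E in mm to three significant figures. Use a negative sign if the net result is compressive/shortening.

0.0529 mm

Internal axial forces (sectioning from the free end, tension +): N_DE = -16.5 kN, N_CD = -3.4 kN, N_BC = 17 kN, N_AB = -9 kN.
A_AB = 176.9 mm².
A_BC = 343.4 mm².
A_DE = 415.5 mm².
δ_AB = -9000·164/(176.9·97100) = -0.08593 mm
δ_BC = 17000·811/(343.4·97100) = 0.4134 mm
δ_CD = -3400·383/(652·97100) = -0.02057 mm
δ_DE = -16500·621/(415.5·97100) = -0.254 mm
δ = Σδ_i = 0.05294 mm.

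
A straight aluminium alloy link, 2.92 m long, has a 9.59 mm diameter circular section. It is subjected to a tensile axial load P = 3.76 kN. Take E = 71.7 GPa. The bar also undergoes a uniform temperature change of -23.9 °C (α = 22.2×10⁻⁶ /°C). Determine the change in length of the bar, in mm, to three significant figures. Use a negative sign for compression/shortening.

0.571 mm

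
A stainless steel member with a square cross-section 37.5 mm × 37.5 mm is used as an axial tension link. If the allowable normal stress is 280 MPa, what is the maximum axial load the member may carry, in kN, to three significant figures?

A = 1406 mm².
P_max = σ_allow · A = 280 · 1406 = 393800 N = 393.8 kN.

394 kN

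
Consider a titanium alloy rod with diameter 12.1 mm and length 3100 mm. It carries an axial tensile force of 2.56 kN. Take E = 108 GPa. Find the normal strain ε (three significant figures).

2.06e-04

A = 115 mm².
σ = N/A = 22.26 MPa; ε = σ/E = 22.26/108000 = 2.061e-04.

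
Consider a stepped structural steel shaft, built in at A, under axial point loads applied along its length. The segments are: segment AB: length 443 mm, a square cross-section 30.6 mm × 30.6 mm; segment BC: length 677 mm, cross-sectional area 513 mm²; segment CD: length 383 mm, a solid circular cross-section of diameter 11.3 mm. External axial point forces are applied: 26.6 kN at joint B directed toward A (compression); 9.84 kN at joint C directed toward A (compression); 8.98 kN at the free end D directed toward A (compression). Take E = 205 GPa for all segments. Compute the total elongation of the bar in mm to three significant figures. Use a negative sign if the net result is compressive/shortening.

-0.393 mm

Internal axial forces (sectioning from the free end, tension +): N_CD = -8.98 kN, N_BC = -18.82 kN, N_AB = -45.42 kN.
A_AB = 936.4 mm².
A_CD = 100.3 mm².
δ_AB = -45420·443/(936.4·205000) = -0.1048 mm
δ_BC = -18820·677/(513·205000) = -0.1212 mm
δ_CD = -8980·383/(100.3·205000) = -0.1673 mm
δ = Σδ_i = -0.3933 mm.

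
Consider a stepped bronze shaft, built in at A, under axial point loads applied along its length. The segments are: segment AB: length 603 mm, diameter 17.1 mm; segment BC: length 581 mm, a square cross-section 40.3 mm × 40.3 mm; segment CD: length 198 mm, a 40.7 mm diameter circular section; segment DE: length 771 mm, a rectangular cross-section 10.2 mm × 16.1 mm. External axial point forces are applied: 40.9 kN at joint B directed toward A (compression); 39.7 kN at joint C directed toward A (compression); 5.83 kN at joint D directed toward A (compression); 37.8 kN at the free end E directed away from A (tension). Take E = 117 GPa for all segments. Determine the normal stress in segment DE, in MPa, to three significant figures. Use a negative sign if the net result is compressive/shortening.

Internal axial forces (sectioning from the free end, tension +): N_DE = 37.8 kN, N_CD = 31.97 kN, N_BC = -7.73 kN, N_AB = -48.63 kN.
A_DE = 164.2 mm².
σ_DE = N_DE/A_DE = 37800/164.2 = 230.2 MPa.

230 MPa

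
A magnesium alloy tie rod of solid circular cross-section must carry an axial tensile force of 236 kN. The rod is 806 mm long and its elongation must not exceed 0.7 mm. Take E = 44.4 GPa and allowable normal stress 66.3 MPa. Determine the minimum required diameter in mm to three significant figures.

Required area A ≥ P/σ_allow = 236000/66.3 = 3560 mm².
For a solid circular section, d ≥ √(4A/π) = 67.32 mm.
Elongation limit: A ≥ PL/(Eδ_allow) = 236000·806/(44400·0.7) = 6120 mm² ⇒ d ≥ 88.28 mm.
The elongation limit governs.

88.3 mm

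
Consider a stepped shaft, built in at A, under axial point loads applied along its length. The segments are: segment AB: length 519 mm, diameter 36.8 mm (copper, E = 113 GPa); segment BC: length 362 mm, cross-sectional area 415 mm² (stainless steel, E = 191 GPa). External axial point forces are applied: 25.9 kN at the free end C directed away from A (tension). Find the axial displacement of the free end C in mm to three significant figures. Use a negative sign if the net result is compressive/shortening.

0.230 mm

Internal axial forces (sectioning from the free end, tension +): N_BC = 25.9 kN, N_AB = 25.9 kN.
A_AB = 1064 mm².
δ_AB = 25900·519/(1064·113000) = 0.1118 mm
δ_BC = 25900·362/(415·191000) = 0.1183 mm
δ = Σδ_i = 0.2301 mm.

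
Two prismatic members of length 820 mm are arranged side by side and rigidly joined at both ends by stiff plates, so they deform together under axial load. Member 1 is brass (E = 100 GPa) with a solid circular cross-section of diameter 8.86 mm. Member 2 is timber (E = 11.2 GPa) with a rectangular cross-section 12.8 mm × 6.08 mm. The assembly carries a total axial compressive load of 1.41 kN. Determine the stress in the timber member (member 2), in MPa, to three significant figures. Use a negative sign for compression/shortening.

-2.24 MPa

A_1 = 61.65 mm².
A_2 = 77.82 mm².
Equal strain + equilibrium ⇒ each member carries load in proportion to AE: A₁E₁ = 6165000 N, A₂E₂ = 871600 N, ΣAE = 7037000 N.
σ₂ = P·E₂/ΣAE = -1410·11200/7037000 = -2.244 MPa.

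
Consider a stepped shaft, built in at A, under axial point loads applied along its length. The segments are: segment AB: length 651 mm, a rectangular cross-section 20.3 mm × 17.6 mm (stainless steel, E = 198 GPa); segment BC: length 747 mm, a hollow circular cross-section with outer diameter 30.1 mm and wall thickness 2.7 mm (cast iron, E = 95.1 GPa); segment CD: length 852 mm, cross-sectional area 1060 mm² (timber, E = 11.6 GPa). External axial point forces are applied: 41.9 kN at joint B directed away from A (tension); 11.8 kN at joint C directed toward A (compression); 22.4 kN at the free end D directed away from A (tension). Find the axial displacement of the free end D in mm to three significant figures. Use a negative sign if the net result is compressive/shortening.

Internal axial forces (sectioning from the free end, tension +): N_CD = 22.4 kN, N_BC = 10.6 kN, N_AB = 52.5 kN.
A_AB = 357.3 mm².
A_BC = 232.4 mm².
δ_AB = 52500·651/(357.3·198000) = 0.4831 mm
δ_BC = 10600·747/(232.4·95100) = 0.3582 mm
δ_CD = 22400·852/(1060·11600) = 1.552 mm
δ = Σδ_i = 2.393 mm.

2.39 mm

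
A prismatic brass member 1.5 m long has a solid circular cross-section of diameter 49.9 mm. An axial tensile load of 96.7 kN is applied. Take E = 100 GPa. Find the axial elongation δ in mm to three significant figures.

0.742 mm

A = 1956 mm².
δ_mech = NL/(AE) = 96700·1500/(1956·100000) = 0.7417 mm.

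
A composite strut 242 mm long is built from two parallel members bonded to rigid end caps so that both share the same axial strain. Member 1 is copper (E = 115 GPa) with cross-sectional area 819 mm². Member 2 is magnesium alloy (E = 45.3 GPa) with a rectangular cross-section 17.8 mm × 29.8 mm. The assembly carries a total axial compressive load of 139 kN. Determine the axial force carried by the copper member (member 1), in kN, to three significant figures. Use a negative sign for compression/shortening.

A_2 = 530.4 mm².
Equal strain + equilibrium ⇒ each member carries load in proportion to AE: A₁E₁ = 94180000 N, A₂E₂ = 24030000 N, ΣAE = 118200000 N.
F₁ = P·A₁E₁/ΣAE = -139000·94180000/118200000 = -110700 N.

-111 kN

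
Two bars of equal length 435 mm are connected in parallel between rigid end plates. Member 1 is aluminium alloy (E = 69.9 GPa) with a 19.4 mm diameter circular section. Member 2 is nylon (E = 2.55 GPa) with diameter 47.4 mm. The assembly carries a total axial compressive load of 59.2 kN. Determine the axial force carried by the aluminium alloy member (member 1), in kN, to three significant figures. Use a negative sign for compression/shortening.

-48.6 kN

A_1 = 295.6 mm².
A_2 = 1765 mm².
Equal strain + equilibrium ⇒ each member carries load in proportion to AE: A₁E₁ = 20660000 N, A₂E₂ = 4500000 N, ΣAE = 25160000 N.
F₁ = P·A₁E₁/ΣAE = -59200·20660000/25160000 = -48610 N.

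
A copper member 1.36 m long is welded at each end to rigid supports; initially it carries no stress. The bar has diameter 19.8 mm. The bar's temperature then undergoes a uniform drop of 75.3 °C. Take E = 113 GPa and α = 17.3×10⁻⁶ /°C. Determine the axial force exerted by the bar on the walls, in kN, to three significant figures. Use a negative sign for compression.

Free thermal expansion αLΔT = 17.3e-6 · 1360 · -75.3 = -1.772 mm.
The walls impose strain ε = −(-1.772)/1360 = 1.3027e-03; σ = Eε = 113000 · 1.3027e-03 = 147.2 MPa.
Wall reaction R = σ·A = 147.2·307.9 = 45330 N = 45.33 kN.

45.3 kN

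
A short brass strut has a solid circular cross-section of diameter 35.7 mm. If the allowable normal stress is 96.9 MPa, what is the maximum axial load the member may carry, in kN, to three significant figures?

97.0 kN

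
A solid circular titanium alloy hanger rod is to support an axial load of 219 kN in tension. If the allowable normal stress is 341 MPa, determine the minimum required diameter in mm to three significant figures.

Required area A ≥ P/σ_allow = 219000/341 = 642.2 mm².
For a solid circular section, d ≥ √(4A/π) = 28.6 mm.

28.6 mm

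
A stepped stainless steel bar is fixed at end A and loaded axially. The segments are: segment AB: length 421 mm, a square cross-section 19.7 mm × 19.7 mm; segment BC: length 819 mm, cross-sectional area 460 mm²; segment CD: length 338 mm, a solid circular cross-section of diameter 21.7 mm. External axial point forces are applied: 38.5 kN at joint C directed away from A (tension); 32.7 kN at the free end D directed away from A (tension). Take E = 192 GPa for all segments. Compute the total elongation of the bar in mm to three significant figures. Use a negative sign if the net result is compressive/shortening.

Internal axial forces (sectioning from the free end, tension +): N_CD = 32.7 kN, N_BC = 71.2 kN, N_AB = 71.2 kN.
A_AB = 388.1 mm².
A_CD = 369.8 mm².
δ_AB = 71200·421/(388.1·192000) = 0.4023 mm
δ_BC = 71200·819/(460·192000) = 0.6602 mm
δ_CD = 32700·338/(369.8·192000) = 0.1557 mm
δ = Σδ_i = 1.218 mm.

1.22 mm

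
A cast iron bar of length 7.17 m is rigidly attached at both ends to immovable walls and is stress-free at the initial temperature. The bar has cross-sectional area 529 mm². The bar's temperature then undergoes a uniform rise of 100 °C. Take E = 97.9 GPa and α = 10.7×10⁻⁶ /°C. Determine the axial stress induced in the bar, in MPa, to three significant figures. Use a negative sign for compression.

Free thermal expansion αLΔT = 10.7e-6 · 7170 · 100 = 7.672 mm.
The walls impose strain ε = −(7.672)/7170 = -1.0700e-03; σ = Eε = 97900 · -1.0700e-03 = -104.8 MPa.

-105 MPa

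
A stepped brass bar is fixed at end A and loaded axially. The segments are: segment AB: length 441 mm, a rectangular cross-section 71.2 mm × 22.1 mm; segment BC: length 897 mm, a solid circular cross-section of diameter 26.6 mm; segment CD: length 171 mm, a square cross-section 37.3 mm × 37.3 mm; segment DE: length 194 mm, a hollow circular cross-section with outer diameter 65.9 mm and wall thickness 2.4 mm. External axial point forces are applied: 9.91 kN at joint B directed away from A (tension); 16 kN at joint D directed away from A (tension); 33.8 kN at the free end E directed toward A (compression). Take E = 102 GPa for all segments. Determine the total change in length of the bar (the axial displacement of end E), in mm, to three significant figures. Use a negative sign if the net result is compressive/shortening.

Internal axial forces (sectioning from the free end, tension +): N_DE = -33.8 kN, N_CD = -17.8 kN, N_BC = -17.8 kN, N_AB = -7.89 kN.
A_AB = 1574 mm².
A_BC = 555.7 mm².
A_CD = 1391 mm².
A_DE = 478.8 mm².
δ_AB = -7890·441/(1574·102000) = -0.02168 mm
δ_BC = -17800·897/(555.7·102000) = -0.2817 mm
δ_CD = -17800·171/(1391·102000) = -0.02145 mm
δ_DE = -33800·194/(478.8·102000) = -0.1343 mm
δ = Σδ_i = -0.4591 mm.

-0.459 mm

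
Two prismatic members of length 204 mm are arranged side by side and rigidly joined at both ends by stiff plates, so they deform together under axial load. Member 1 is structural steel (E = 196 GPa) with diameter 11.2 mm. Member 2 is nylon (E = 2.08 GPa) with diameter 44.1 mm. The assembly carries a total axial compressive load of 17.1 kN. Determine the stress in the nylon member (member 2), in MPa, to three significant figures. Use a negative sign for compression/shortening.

A_1 = 98.52 mm².
A_2 = 1527 mm².
Equal strain + equilibrium ⇒ each member carries load in proportion to AE: A₁E₁ = 19310000 N, A₂E₂ = 3177000 N, ΣAE = 22490000 N.
σ₂ = P·E₂/ΣAE = -17100·2080/22490000 = -1.582 MPa.

-1.58 MPa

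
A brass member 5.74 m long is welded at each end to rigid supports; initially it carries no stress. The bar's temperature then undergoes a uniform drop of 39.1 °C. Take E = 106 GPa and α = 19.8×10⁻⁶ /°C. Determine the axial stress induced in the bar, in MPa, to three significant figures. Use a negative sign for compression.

Free thermal expansion αLΔT = 19.8e-6 · 5740 · -39.1 = -4.444 mm.
The walls impose strain ε = −(-4.444)/5740 = 7.7418e-04; σ = Eε = 106000 · 7.7418e-04 = 82.06 MPa.

82.1 MPa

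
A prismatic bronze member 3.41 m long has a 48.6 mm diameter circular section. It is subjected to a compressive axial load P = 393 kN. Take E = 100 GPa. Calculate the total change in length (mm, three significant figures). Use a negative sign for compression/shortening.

-7.22 mm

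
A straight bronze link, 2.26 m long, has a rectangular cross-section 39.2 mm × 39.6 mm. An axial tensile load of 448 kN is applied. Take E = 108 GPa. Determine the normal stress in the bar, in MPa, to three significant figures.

289 MPa

A = 1552 mm².
σ = N/A = 448000/1552 = 288.6 MPa.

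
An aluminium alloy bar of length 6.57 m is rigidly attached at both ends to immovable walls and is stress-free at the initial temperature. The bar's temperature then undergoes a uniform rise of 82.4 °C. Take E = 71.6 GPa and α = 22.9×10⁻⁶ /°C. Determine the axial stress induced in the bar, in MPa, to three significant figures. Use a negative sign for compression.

-135 MPa

Free thermal expansion αLΔT = 22.9e-6 · 6570 · 82.4 = 12.4 mm.
The walls impose strain ε = −(12.4)/6570 = -1.8870e-03; σ = Eε = 71600 · -1.8870e-03 = -135.1 MPa.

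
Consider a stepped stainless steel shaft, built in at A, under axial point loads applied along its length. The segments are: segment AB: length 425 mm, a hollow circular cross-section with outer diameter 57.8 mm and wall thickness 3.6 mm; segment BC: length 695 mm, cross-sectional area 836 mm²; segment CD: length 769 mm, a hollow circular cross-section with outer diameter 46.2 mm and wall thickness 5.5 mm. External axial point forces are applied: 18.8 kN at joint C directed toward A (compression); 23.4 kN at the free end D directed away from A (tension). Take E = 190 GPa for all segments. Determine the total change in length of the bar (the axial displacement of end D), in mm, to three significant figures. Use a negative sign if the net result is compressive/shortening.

0.172 mm

Internal axial forces (sectioning from the free end, tension +): N_CD = 23.4 kN, N_BC = 4.6 kN, N_AB = 4.6 kN.
A_AB = 613 mm².
A_CD = 703.2 mm².
δ_AB = 4600·425/(613·190000) = 0.01679 mm
δ_BC = 4600·695/(836·190000) = 0.02013 mm
δ_CD = 23400·769/(703.2·190000) = 0.1347 mm
δ = Σδ_i = 0.1716 mm.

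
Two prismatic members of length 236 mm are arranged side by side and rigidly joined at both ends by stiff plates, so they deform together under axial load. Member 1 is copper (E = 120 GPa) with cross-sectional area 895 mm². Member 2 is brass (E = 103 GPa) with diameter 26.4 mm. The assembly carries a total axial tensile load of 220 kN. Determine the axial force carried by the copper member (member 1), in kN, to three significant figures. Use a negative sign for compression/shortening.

A_2 = 547.4 mm².
Equal strain + equilibrium ⇒ each member carries load in proportion to AE: A₁E₁ = 107400000 N, A₂E₂ = 56380000 N, ΣAE = 163800000 N.
F₁ = P·A₁E₁/ΣAE = 220000·107400000/163800000 = 144300 N.

144 kN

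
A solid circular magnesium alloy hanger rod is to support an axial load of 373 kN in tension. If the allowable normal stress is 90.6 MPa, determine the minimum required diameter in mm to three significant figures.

72.4 mm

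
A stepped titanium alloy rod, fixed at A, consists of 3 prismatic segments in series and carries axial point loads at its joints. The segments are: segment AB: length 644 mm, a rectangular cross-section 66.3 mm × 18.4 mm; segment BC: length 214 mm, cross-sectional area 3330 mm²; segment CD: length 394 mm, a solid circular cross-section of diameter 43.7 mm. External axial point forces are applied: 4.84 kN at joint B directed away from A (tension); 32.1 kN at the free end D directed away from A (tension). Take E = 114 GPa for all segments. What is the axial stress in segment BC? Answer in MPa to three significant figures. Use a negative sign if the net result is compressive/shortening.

Internal axial forces (sectioning from the free end, tension +): N_CD = 32.1 kN, N_BC = 32.1 kN, N_AB = 36.94 kN.
σ_BC = N_BC/A_BC = 32100/3330 = 9.64 MPa.

9.64 MPa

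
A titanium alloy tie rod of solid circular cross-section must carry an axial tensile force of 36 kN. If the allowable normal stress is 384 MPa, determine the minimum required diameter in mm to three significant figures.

Required area A ≥ P/σ_allow = 36000/384 = 93.75 mm².
For a solid circular section, d ≥ √(4A/π) = 10.93 mm.

10.9 mm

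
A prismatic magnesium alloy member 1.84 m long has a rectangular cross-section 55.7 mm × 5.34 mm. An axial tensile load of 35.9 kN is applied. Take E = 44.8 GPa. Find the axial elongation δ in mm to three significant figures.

4.96 mm

A = 297.4 mm².
δ_mech = NL/(AE) = 35900·1840/(297.4·44800) = 4.957 mm.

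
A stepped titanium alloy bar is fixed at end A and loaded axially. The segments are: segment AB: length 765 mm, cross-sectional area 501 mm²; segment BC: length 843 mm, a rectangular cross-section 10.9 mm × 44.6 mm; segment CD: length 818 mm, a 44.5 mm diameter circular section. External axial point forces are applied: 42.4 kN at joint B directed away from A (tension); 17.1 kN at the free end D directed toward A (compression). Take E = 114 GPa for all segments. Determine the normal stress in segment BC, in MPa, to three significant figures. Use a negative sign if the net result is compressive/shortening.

Internal axial forces (sectioning from the free end, tension +): N_CD = -17.1 kN, N_BC = -17.1 kN, N_AB = 25.3 kN.
A_BC = 486.1 mm².
σ_BC = N_BC/A_BC = -17100/486.1 = -35.18 MPa.

-35.2 MPa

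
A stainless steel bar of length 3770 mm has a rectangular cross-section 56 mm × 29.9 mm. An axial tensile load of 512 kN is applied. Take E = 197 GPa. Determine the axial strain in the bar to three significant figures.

0.00155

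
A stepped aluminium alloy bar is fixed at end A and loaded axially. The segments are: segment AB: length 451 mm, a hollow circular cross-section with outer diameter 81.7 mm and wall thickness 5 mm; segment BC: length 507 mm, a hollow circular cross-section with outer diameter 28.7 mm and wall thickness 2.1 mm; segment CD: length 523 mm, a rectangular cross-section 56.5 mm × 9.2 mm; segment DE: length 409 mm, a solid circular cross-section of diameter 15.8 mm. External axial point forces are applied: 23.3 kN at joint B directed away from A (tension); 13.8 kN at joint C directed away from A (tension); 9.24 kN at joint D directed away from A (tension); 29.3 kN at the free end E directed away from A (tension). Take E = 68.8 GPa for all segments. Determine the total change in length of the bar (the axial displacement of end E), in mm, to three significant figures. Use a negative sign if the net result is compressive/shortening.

4.06 mm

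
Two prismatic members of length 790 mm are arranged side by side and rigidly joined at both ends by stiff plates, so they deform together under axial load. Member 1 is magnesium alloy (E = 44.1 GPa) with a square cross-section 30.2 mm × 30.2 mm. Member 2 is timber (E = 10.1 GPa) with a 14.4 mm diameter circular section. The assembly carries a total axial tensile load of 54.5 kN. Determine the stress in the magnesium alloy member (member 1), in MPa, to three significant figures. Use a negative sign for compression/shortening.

57.4 MPa

A_1 = 912 mm².
A_2 = 162.9 mm².
Equal strain + equilibrium ⇒ each member carries load in proportion to AE: A₁E₁ = 40220000 N, A₂E₂ = 1645000 N, ΣAE = 41870000 N.
σ₁ = P·E₁/ΣAE = 54500·44100/41870000 = 57.41 MPa.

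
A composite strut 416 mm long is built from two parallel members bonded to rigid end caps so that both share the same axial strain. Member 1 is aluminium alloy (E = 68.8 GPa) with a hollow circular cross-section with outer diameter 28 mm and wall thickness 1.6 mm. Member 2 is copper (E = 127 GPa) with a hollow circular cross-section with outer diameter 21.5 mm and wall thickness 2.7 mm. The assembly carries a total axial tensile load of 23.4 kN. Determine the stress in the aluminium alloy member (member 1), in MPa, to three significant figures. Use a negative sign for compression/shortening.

A_1 = 132.7 mm².
A_2 = 159.5 mm².
Equal strain + equilibrium ⇒ each member carries load in proportion to AE: A₁E₁ = 9130000 N, A₂E₂ = 20250000 N, ΣAE = 29380000 N.
σ₁ = P·E₁/ΣAE = 23400·68800/29380000 = 54.79 MPa.

54.8 MPa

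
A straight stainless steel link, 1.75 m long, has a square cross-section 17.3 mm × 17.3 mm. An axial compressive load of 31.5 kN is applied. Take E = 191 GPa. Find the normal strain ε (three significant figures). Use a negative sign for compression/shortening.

-5.51e-04

A = 299.3 mm².
σ = N/A = -105.2 MPa; ε = σ/E = -105.2/191000 = -5.510e-04.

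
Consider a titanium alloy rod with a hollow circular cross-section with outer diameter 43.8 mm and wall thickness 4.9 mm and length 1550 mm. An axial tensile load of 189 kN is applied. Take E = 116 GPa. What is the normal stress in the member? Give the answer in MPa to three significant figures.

316 MPa

A = 598.8 mm².
σ = N/A = 189000/598.8 = 315.6 MPa.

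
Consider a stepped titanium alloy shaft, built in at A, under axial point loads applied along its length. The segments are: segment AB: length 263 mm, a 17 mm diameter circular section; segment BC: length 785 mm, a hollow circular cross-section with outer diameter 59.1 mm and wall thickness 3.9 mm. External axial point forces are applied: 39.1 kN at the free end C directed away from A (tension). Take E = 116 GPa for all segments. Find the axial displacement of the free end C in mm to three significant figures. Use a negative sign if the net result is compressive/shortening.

0.782 mm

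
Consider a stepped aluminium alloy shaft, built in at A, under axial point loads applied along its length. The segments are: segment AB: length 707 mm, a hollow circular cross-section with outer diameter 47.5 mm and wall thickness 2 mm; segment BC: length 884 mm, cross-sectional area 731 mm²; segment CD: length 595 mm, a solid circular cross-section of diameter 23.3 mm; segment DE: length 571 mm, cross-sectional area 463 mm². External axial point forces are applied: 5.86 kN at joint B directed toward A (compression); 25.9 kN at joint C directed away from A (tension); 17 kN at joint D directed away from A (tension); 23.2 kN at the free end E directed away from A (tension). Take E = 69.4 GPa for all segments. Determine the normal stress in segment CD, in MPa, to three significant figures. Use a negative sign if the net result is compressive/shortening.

Internal axial forces (sectioning from the free end, tension +): N_DE = 23.2 kN, N_CD = 40.2 kN, N_BC = 66.1 kN, N_AB = 60.24 kN.
A_CD = 426.4 mm².
σ_CD = N_CD/A_CD = 40200/426.4 = 94.28 MPa.

94.3 MPa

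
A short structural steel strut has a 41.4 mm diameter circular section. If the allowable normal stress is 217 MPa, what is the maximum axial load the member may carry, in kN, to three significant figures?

A = 1346 mm².
P_max = σ_allow · A = 217 · 1346 = 292100 N = 292.1 kN.

292 kN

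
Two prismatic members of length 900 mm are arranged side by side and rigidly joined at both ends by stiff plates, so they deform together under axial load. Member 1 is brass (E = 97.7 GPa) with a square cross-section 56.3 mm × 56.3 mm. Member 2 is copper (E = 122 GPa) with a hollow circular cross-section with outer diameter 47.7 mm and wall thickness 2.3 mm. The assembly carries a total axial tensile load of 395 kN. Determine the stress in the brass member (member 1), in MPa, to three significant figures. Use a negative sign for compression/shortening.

110 MPa

A_1 = 3170 mm².
A_2 = 328 mm².
Equal strain + equilibrium ⇒ each member carries load in proportion to AE: A₁E₁ = 309700000 N, A₂E₂ = 40020000 N, ΣAE = 349700000 N.
σ₁ = P·E₁/ΣAE = 395000·97700/349700000 = 110.4 MPa.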